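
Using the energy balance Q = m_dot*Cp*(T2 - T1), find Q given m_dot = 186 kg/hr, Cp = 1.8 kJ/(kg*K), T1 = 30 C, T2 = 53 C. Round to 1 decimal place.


Q = m_dot * Cp * (T2 - T1)
Q = 186 * 1.8 * (53 - 30)
Q = 186 * 1.8 * 23
Q = 7700.4 kJ/hr


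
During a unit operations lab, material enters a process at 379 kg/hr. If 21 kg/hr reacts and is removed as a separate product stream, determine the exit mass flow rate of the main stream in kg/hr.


Steady-state mass balance on the main outlet: F_out = F_in - F_removed
F_out = 379 - 21
F_out = 358 kg/hr


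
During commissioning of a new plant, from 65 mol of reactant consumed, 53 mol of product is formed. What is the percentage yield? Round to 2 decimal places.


Yield = (moles product / moles consumed) * 100%
Yield = (53 / 65) * 100
Yield = 0.8154 * 100
Yield = 81.54%


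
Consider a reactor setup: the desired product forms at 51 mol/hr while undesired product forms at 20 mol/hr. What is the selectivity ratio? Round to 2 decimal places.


S = desired product rate / undesired product rate
S = 51 / 20
S = 2.55


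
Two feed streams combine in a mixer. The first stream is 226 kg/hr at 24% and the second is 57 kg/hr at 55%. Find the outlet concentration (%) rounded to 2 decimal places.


Mass balance on solute: F1*x1 + F2*x2 = F3*x3
F3 = F1 + F2 = 226 + 57 = 283 kg/hr
x3 = (F1*x1 + F2*x2)/F3
x3 = (226*0.24 + 57*0.55) / 283
x3 = 30.24%


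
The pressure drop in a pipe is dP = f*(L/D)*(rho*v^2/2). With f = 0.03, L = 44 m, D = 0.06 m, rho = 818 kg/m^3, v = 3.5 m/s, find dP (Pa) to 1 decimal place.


dP = f * (L/D) * (rho*v^2/2)
dP = 0.03 * (44/0.06) * (818*3.5^2/2)
L/D = 733.33333333
rho*v^2/2 = 818*12.25/2 = 5010.25
dP = 0.03 * 733.33333333 * 5010.25
dP = 110225.5 Pa


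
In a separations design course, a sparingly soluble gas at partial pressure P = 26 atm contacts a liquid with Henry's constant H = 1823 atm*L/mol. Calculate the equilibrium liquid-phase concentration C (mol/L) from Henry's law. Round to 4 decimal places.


C = P / H
C = 26 / 1823
C = 0.0143 mol/L


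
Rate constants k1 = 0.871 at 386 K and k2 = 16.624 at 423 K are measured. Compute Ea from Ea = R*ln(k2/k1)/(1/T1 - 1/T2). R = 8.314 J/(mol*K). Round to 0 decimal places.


Ea = R * ln(k2/k1) / (1/T1 - 1/T2)
ln(k2/k1) = ln(16.624/0.871) = 2.9489607
1/T1 - 1/T2 = 1/386 - 1/423 = 0.000226607381
Ea = 8.314 * 2.9489607 / 0.000226607381
Ea = 108194 J/mol


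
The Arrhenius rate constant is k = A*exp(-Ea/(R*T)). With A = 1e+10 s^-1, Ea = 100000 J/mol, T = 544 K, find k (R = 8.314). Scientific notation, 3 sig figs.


k = A * exp(-Ea/(R*T))
k = 1e+10 * exp(-100000 / (8.314 * 544))
k = 1e+10 * exp(-22.110119)
k = 2.50e+00


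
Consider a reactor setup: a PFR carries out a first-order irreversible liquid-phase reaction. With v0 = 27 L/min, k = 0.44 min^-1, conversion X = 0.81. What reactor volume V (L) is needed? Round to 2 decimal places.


V = (v0/k) * ln(1/(1-X))
V = (27/0.44) * ln(1/(1-0.81))
V = 61.363636 * ln(5.263158)
V = 61.363636 * 1.660731
V = 101.91 L


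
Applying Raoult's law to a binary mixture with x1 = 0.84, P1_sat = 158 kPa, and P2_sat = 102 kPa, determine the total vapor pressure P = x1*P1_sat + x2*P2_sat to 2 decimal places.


P = x1*P1_sat + x2*P2_sat
x2 = 1 - x1 = 1 - 0.84 = 0.16
P = 0.84*158 + 0.16*102
P = 132.72 + 16.32
P = 149.04 kPa


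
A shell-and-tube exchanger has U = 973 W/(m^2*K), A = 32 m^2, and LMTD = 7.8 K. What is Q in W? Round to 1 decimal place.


Q = U * A * LMTD
Q = 973 * 32 * 7.8
Q = 242860.8 W


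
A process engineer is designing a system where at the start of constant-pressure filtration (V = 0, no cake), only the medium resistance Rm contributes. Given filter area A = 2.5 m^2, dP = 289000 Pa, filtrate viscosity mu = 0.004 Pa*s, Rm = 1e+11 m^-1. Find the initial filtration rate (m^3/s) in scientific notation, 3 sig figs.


rate = A * dP / (mu * Rm)
rate = 2.5 * 289000 / (0.004 * 1e+11)
rate = 722500.0 / 4.000e+08
rate = 1.81e-03 m^3/s


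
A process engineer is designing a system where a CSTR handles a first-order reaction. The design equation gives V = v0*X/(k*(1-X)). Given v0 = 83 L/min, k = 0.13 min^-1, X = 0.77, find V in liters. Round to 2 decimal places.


V = v0 * X / (k * (1 - X))
V = 83 * 0.77 / (0.13 * (1 - 0.77))
V = 63.91 / (0.13 * 0.23)
V = 63.91 / 0.0299
V = 2137.46 L


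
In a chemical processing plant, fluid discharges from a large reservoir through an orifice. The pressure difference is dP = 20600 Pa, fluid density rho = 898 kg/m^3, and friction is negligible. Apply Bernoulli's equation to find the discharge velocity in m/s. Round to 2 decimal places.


v = sqrt(2*dP/rho)
v = sqrt(2*20600/898)
v = sqrt(45.879733)
v = 6.77 m/s


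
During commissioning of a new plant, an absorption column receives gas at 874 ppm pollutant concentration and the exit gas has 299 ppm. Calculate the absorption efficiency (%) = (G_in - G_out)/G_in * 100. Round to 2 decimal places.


Efficiency = (G_in - G_out) / G_in * 100%
Efficiency = (874 - 299) / 874 * 100
Efficiency = 575 / 874 * 100
Efficiency = 65.79%


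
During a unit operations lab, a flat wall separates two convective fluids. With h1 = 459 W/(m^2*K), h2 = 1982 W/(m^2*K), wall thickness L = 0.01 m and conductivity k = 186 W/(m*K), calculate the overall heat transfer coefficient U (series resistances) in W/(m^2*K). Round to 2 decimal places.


1/U = 1/h1 + L/k + 1/h2
1/U = 1/459 + 0.01/186 + 1/1982
1/U = 0.0021786492 + 5.37634e-05 + 0.0005045409
1/U = 0.0027369535
U = 365.37 W/(m^2*K)


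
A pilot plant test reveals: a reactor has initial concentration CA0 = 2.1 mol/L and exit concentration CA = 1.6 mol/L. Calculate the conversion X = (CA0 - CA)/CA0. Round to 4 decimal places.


X = (CA0 - CA) / CA0
X = (2.1 - 1.6) / 2.1
X = 0.5 / 2.1
X = 0.2381


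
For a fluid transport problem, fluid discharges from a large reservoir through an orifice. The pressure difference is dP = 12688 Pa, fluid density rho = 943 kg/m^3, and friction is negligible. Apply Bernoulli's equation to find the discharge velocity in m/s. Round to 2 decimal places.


v = sqrt(2*dP/rho)
v = sqrt(2*12688/943)
v = sqrt(26.909862)
v = 5.19 m/s


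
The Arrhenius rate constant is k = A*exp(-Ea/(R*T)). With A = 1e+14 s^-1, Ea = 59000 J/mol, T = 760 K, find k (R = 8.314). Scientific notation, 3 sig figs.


k = A * exp(-Ea/(R*T))
k = 1e+14 * exp(-59000 / (8.314 * 760))
k = 1e+14 * exp(-9.337452)
k = 8.81e+09


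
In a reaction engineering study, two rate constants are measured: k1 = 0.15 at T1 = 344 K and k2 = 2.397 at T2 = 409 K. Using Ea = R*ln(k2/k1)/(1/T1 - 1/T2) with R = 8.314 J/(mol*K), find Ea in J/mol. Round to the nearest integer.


Ea = R * ln(k2/k1) / (1/T1 - 1/T2)
ln(k2/k1) = ln(2.397/0.15) = 2.7713379
1/T1 - 1/T2 = 1/344 - 1/409 = 0.000461988969
Ea = 8.314 * 2.7713379 / 0.000461988969
Ea = 49873 J/mol


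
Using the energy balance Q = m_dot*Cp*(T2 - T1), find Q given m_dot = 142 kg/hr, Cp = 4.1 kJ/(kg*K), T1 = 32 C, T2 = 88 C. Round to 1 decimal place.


Q = m_dot * Cp * (T2 - T1)
Q = 142 * 4.1 * (88 - 32)
Q = 142 * 4.1 * 56
Q = 32603.2 kJ/hr


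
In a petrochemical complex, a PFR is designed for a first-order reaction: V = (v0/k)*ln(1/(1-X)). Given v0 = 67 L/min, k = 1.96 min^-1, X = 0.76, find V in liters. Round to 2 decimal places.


V = (v0/k) * ln(1/(1-X))
V = (67/1.96) * ln(1/(1-0.76))
V = 34.183673 * ln(4.166667)
V = 34.183673 * 1.427116
V = 48.78 L


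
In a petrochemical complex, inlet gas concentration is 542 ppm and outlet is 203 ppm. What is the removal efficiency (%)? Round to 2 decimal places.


Efficiency = (G_in - G_out) / G_in * 100%
Efficiency = (542 - 203) / 542 * 100
Efficiency = 339 / 542 * 100
Efficiency = 62.55%


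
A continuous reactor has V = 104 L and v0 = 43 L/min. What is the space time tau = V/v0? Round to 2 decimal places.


tau = V / v0
tau = 104 / 43
tau = 2.42 min


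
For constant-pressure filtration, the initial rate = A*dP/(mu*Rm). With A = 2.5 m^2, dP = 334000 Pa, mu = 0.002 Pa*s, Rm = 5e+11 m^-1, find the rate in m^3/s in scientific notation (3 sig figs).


rate = A * dP / (mu * Rm)
rate = 2.5 * 334000 / (0.002 * 5e+11)
rate = 835000.0 / 1.000e+09
rate = 8.35e-04 m^3/s


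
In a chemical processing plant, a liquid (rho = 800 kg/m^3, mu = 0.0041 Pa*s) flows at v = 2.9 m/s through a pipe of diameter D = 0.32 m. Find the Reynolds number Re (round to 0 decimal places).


Re = rho * v * D / mu
Re = 800 * 2.9 * 0.32 / 0.0041
Re = 742.4 / 0.0041
Re = 181073


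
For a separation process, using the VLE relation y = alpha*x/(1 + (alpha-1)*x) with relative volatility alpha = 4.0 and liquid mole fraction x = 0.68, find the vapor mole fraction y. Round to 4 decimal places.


y = alpha*x / (1 + (alpha-1)*x)
y = 4.0*0.68 / (1 + (4.0-1)*0.68)
y = 2.72 / (1 + 2.04)
y = 2.72 / 3.04
y = 0.8947


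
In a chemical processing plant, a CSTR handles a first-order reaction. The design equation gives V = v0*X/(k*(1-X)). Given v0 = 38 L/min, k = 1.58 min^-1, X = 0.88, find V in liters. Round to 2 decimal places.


V = v0 * X / (k * (1 - X))
V = 38 * 0.88 / (1.58 * (1 - 0.88))
V = 33.44 / (1.58 * 0.12)
V = 33.44 / 0.1896
V = 176.37 L


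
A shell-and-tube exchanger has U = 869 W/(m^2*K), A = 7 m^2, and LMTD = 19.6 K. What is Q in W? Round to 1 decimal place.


Q = U * A * LMTD
Q = 869 * 7 * 19.6
Q = 119226.8 W


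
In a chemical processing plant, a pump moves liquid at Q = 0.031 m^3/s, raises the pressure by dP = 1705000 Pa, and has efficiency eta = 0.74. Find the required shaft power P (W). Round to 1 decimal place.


P = Q * dP / eta
P = 0.031 * 1705000 / 0.74
P = 52855.0 / 0.74
P = 71425.7 W


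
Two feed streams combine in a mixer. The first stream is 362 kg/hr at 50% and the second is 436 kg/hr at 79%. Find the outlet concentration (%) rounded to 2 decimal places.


Mass balance on solute: F1*x1 + F2*x2 = F3*x3
F3 = F1 + F2 = 362 + 436 = 798 kg/hr
x3 = (F1*x1 + F2*x2)/F3
x3 = (362*0.5 + 436*0.79) / 798
x3 = 65.84%


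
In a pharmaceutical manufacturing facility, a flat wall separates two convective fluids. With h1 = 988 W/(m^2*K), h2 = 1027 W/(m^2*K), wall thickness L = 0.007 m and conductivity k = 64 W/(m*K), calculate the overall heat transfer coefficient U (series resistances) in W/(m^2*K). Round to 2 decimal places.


1/U = 1/h1 + L/k + 1/h2
1/U = 1/988 + 0.007/64 + 1/1027
1/U = 0.0010121457 + 0.000109375 + 0.0009737098
1/U = 0.0020952305
U = 477.27 W/(m^2*K)


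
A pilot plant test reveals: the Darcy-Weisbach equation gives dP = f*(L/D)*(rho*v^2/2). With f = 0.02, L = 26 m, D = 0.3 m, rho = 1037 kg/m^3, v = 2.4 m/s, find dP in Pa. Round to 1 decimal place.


dP = f * (L/D) * (rho*v^2/2)
dP = 0.02 * (26/0.3) * (1037*2.4^2/2)
L/D = 86.66666667
rho*v^2/2 = 1037*5.76/2 = 2986.56
dP = 0.02 * 86.66666667 * 2986.56
dP = 5176.7 Pa


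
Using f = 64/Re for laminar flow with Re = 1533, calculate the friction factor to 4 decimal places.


f = 64 / Re
f = 64 / 1533
f = 0.0417


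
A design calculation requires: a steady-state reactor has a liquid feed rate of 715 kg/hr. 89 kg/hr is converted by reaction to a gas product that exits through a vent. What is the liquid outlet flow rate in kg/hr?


Steady-state mass balance on the main outlet: F_out = F_in - F_removed
F_out = 715 - 89
F_out = 626 kg/hr


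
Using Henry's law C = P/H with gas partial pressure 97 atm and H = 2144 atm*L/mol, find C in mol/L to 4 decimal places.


C = P / H
C = 97 / 2144
C = 0.0452 mol/L


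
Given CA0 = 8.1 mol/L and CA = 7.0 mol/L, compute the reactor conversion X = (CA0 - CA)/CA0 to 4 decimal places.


X = (CA0 - CA) / CA0
X = (8.1 - 7.0) / 8.1
X = 1.1 / 8.1
X = 0.1358


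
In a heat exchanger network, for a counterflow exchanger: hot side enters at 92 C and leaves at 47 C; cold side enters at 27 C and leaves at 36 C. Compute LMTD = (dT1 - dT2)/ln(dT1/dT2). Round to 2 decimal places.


dT1 = Th_in - Tc_out = 92 - 36 = 56
dT2 = Th_out - Tc_in = 47 - 27 = 20
LMTD = (dT1 - dT2) / ln(dT1/dT2)
LMTD = (56 - 20) / ln(56/20)
LMTD = 34.96 K


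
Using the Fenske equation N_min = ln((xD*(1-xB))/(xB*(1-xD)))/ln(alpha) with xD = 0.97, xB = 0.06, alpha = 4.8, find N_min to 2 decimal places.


N_min = ln((xD*(1-xB))/(xB*(1-xD))) / ln(alpha)
Numerator inside ln: 0.9118 / 0.0018 = 506.555556
ln(506.555556) = 6.227634
ln(alpha) = ln(4.8) = 1.568616
N_min = 6.227634 / 1.568616 = 3.97


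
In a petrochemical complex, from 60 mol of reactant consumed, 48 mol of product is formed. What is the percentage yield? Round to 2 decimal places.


Yield = (moles product / moles consumed) * 100%
Yield = (48 / 60) * 100
Yield = 0.8 * 100
Yield = 80.00%


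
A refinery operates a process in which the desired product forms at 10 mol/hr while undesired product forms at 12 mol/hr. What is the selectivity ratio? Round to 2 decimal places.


S = desired product rate / undesired product rate
S = 10 / 12
S = 0.83


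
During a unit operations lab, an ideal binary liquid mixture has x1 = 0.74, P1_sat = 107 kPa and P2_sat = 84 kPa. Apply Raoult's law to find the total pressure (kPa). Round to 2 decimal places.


P = x1*P1_sat + x2*P2_sat
x2 = 1 - x1 = 1 - 0.74 = 0.26
P = 0.74*107 + 0.26*84
P = 79.18 + 21.84
P = 101.02 kPa


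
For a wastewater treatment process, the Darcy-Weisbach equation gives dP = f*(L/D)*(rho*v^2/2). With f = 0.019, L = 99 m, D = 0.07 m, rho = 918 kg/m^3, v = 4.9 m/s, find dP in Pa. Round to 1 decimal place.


dP = f * (L/D) * (rho*v^2/2)
dP = 0.019 * (99/0.07) * (918*4.9^2/2)
L/D = 1414.28571429
rho*v^2/2 = 918*24.01/2 = 11020.59
dP = 0.019 * 1414.28571429 * 11020.59
dP = 296139.0 Pa


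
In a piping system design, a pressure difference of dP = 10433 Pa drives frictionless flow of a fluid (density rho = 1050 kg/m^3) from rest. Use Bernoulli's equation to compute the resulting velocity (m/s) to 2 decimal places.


v = sqrt(2*dP/rho)
v = sqrt(2*10433/1050)
v = sqrt(19.872381)
v = 4.46 m/s


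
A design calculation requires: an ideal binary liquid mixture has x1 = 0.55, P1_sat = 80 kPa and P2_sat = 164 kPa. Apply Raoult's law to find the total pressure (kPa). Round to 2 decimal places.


P = x1*P1_sat + x2*P2_sat
x2 = 1 - x1 = 1 - 0.55 = 0.45
P = 0.55*80 + 0.45*164
P = 44.0 + 73.8
P = 117.80 kPa


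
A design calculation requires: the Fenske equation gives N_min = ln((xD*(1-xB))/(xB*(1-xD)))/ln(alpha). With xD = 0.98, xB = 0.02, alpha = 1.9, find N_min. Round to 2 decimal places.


N_min = ln((xD*(1-xB))/(xB*(1-xD))) / ln(alpha)
Numerator inside ln: 0.9604 / 0.0004 = 2401.0
ln(2401.0) = 7.783641
ln(alpha) = ln(1.9) = 0.641854
N_min = 7.783641 / 0.641854 = 12.13


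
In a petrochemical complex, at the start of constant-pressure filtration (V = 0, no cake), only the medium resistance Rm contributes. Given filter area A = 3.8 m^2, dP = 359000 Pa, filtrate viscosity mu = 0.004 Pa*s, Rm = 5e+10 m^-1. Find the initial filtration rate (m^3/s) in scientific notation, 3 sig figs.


rate = A * dP / (mu * Rm)
rate = 3.8 * 359000 / (0.004 * 5e+10)
rate = 1364200.0 / 2.000e+08
rate = 6.82e-03 m^3/s


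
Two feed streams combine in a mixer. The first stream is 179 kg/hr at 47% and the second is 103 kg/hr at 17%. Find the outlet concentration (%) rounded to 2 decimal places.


Mass balance on solute: F1*x1 + F2*x2 = F3*x3
F3 = F1 + F2 = 179 + 103 = 282 kg/hr
x3 = (F1*x1 + F2*x2)/F3
x3 = (179*0.47 + 103*0.17) / 282
x3 = 36.04%


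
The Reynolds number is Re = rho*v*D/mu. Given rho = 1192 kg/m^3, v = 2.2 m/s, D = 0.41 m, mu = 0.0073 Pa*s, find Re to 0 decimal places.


Re = rho * v * D / mu
Re = 1192 * 2.2 * 0.41 / 0.0073
Re = 1075.184 / 0.0073
Re = 147285


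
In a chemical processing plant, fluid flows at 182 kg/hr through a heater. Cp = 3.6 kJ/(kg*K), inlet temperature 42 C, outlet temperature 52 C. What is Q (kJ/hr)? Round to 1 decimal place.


Q = m_dot * Cp * (T2 - T1)
Q = 182 * 3.6 * (52 - 42)
Q = 182 * 3.6 * 10
Q = 6552.0 kJ/hr


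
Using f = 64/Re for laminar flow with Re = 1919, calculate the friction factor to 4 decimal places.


f = 64 / Re
f = 64 / 1919
f = 0.0334


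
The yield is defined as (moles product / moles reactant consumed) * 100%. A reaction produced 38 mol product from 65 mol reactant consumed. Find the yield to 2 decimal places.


Yield = (moles product / moles consumed) * 100%
Yield = (38 / 65) * 100
Yield = 0.5846 * 100
Yield = 58.46%


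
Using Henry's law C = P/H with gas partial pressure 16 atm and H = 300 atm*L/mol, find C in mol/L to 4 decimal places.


C = P / H
C = 16 / 300
C = 0.0533 mol/L


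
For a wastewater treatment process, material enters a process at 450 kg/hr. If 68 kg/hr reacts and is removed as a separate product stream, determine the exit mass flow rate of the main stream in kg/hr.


Steady-state mass balance on the main outlet: F_out = F_in - F_removed
F_out = 450 - 68
F_out = 382 kg/hr


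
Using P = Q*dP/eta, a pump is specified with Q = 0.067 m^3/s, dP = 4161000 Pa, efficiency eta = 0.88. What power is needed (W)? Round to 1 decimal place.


P = Q * dP / eta
P = 0.067 * 4161000 / 0.88
P = 278787.0 / 0.88
P = 316803.4 W


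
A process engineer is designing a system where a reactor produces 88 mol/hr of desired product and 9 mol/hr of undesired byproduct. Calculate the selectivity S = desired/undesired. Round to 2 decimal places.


S = desired product rate / undesired product rate
S = 88 / 9
S = 9.78


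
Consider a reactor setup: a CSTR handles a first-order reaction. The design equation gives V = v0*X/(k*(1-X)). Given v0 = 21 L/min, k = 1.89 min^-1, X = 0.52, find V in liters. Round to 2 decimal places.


V = v0 * X / (k * (1 - X))
V = 21 * 0.52 / (1.89 * (1 - 0.52))
V = 10.92 / (1.89 * 0.48)
V = 10.92 / 0.9072
V = 12.04 L


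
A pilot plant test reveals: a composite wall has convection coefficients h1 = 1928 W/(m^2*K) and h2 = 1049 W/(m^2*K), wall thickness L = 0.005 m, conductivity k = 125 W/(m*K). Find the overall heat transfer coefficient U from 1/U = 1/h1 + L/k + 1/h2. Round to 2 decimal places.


1/U = 1/h1 + L/k + 1/h2
1/U = 1/1928 + 0.005/125 + 1/1049
1/U = 0.0005186722 + 4e-05 + 0.0009532888
1/U = 0.001511961
U = 661.39 W/(m^2*K)


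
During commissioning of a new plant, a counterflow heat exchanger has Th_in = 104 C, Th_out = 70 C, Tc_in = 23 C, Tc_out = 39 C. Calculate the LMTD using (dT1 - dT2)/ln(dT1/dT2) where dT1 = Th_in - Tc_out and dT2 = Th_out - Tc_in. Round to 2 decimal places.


dT1 = Th_in - Tc_out = 104 - 39 = 65
dT2 = Th_out - Tc_in = 70 - 23 = 47
LMTD = (dT1 - dT2) / ln(dT1/dT2)
LMTD = (65 - 47) / ln(65/47)
LMTD = 55.51 K


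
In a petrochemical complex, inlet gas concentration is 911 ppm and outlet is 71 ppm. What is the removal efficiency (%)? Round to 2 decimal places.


Efficiency = (G_in - G_out) / G_in * 100%
Efficiency = (911 - 71) / 911 * 100
Efficiency = 840 / 911 * 100
Efficiency = 92.21%


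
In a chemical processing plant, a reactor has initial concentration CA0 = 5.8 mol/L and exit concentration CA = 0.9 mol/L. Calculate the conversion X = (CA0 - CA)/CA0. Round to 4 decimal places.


X = (CA0 - CA) / CA0
X = (5.8 - 0.9) / 5.8
X = 4.9 / 5.8
X = 0.8448


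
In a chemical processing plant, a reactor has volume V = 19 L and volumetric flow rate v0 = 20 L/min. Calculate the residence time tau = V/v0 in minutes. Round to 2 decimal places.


tau = V / v0
tau = 19 / 20
tau = 0.95 min


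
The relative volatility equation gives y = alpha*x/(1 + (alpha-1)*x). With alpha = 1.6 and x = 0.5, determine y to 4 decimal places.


y = alpha*x / (1 + (alpha-1)*x)
y = 1.6*0.5 / (1 + (1.6-1)*0.5)
y = 0.8 / (1 + 0.3)
y = 0.8 / 1.3
y = 0.6154


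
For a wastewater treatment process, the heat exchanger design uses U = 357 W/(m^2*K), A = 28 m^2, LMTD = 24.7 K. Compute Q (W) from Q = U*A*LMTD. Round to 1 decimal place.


Q = U * A * LMTD
Q = 357 * 28 * 24.7
Q = 246901.2 W


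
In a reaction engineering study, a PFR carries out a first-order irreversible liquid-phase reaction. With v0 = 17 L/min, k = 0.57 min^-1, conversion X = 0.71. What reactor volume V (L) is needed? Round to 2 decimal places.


V = (v0/k) * ln(1/(1-X))
V = (17/0.57) * ln(1/(1-0.71))
V = 29.824561 * ln(3.448276)
V = 29.824561 * 1.237874
V = 36.92 L


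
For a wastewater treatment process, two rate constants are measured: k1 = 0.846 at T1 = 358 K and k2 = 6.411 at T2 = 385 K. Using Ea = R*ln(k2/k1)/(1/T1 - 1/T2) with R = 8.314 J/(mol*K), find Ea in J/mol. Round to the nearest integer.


Ea = R * ln(k2/k1) / (1/T1 - 1/T2)
ln(k2/k1) = ln(6.411/0.846) = 2.0252512
1/T1 - 1/T2 = 1/358 - 1/385 = 0.000195893492
Ea = 8.314 * 2.0252512 / 0.000195893492
Ea = 85955 J/mol


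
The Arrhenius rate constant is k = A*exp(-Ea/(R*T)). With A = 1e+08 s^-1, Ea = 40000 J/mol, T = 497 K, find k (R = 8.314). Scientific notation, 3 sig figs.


k = A * exp(-Ea/(R*T))
k = 1e+08 * exp(-40000 / (8.314 * 497))
k = 1e+08 * exp(-9.680406)
k = 6.25e+03


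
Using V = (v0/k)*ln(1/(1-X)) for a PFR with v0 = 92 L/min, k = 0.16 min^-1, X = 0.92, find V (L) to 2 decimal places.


V = (v0/k) * ln(1/(1-X))
V = (92/0.16) * ln(1/(1-0.92))
V = 575.0 * ln(12.5)
V = 575.0 * 2.525729
V = 1452.29 L


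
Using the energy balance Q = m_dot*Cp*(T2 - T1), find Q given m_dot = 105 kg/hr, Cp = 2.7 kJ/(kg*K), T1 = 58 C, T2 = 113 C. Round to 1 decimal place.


Q = m_dot * Cp * (T2 - T1)
Q = 105 * 2.7 * (113 - 58)
Q = 105 * 2.7 * 55
Q = 15592.5 kJ/hr


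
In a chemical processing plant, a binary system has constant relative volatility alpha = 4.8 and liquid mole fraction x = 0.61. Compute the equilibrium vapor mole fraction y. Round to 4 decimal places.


y = alpha*x / (1 + (alpha-1)*x)
y = 4.8*0.61 / (1 + (4.8-1)*0.61)
y = 2.928 / (1 + 2.318)
y = 2.928 / 3.318
y = 0.8825


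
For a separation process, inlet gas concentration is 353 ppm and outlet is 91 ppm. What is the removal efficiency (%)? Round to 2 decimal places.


Efficiency = (G_in - G_out) / G_in * 100%
Efficiency = (353 - 91) / 353 * 100
Efficiency = 262 / 353 * 100
Efficiency = 74.22%


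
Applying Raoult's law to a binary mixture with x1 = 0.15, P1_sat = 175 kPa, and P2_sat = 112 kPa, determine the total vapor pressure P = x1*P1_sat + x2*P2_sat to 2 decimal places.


P = x1*P1_sat + x2*P2_sat
x2 = 1 - x1 = 1 - 0.15 = 0.85
P = 0.15*175 + 0.85*112
P = 26.25 + 95.2
P = 121.45 kPa


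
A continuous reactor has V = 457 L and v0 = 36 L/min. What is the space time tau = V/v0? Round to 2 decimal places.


tau = V / v0
tau = 457 / 36
tau = 12.69 min


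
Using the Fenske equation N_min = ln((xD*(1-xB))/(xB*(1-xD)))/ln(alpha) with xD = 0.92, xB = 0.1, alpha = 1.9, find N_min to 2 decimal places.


N_min = ln((xD*(1-xB))/(xB*(1-xD))) / ln(alpha)
Numerator inside ln: 0.828 / 0.008 = 103.5
ln(103.5) = 4.639572
ln(alpha) = ln(1.9) = 0.641854
N_min = 4.639572 / 0.641854 = 7.23


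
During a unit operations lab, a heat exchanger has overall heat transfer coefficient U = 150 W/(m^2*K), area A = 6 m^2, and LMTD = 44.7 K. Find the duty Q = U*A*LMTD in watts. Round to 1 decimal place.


Q = U * A * LMTD
Q = 150 * 6 * 44.7
Q = 40230.0 W


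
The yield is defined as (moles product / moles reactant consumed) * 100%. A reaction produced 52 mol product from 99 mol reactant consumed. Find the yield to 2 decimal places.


Yield = (moles product / moles consumed) * 100%
Yield = (52 / 99) * 100
Yield = 0.5253 * 100
Yield = 52.53%


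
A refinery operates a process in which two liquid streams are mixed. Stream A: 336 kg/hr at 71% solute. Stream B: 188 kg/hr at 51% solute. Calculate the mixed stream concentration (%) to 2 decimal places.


Mass balance on solute: F1*x1 + F2*x2 = F3*x3
F3 = F1 + F2 = 336 + 188 = 524 kg/hr
x3 = (F1*x1 + F2*x2)/F3
x3 = (336*0.71 + 188*0.51) / 524
x3 = 63.82%


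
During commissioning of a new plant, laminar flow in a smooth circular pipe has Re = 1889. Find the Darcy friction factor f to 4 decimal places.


f = 64 / Re
f = 64 / 1889
f = 0.0339


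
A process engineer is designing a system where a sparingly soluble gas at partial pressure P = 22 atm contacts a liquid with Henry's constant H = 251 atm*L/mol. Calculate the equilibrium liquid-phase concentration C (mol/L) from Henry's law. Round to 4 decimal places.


C = P / H
C = 22 / 251
C = 0.0876 mol/L


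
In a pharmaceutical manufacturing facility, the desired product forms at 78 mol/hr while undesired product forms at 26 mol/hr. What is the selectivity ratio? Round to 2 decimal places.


S = desired product rate / undesired product rate
S = 78 / 26
S = 3.00


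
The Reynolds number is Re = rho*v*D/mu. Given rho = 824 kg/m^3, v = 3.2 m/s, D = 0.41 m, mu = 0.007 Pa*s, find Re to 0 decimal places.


Re = rho * v * D / mu
Re = 824 * 3.2 * 0.41 / 0.007
Re = 1081.088 / 0.007
Re = 154441


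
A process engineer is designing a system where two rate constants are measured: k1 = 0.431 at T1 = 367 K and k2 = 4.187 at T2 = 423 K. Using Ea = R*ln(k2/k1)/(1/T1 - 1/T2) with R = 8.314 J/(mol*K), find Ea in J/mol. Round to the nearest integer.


Ea = R * ln(k2/k1) / (1/T1 - 1/T2)
ln(k2/k1) = ln(4.187/0.431) = 2.2736317
1/T1 - 1/T2 = 1/367 - 1/423 = 0.000360729446
Ea = 8.314 * 2.2736317 / 0.000360729446
Ea = 52402 J/mol


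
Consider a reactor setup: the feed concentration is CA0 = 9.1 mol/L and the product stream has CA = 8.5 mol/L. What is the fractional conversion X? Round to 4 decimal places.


X = (CA0 - CA) / CA0
X = (9.1 - 8.5) / 9.1
X = 0.6 / 9.1
X = 0.0659


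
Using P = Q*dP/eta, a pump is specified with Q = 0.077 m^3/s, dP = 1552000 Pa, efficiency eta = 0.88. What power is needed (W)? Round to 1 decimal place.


P = Q * dP / eta
P = 0.077 * 1552000 / 0.88
P = 119504.0 / 0.88
P = 135800.0 W


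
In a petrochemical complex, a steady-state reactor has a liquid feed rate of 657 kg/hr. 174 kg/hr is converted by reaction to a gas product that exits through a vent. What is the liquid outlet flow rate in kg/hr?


Steady-state mass balance on the main outlet: F_out = F_in - F_removed
F_out = 657 - 174
F_out = 483 kg/hr


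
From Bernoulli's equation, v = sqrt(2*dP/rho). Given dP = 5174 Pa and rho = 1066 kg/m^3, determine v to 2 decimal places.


v = sqrt(2*dP/rho)
v = sqrt(2*5174/1066)
v = sqrt(9.707317)
v = 3.12 m/s


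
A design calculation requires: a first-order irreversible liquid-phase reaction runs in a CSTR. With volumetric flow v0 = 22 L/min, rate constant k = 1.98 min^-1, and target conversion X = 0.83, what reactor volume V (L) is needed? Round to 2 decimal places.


V = v0 * X / (k * (1 - X))
V = 22 * 0.83 / (1.98 * (1 - 0.83))
V = 18.26 / (1.98 * 0.17)
V = 18.26 / 0.3366
V = 54.25 L


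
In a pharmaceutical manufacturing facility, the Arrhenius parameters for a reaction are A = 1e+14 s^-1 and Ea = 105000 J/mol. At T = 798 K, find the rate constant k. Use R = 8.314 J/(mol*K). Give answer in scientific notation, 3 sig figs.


k = A * exp(-Ea/(R*T))
k = 1e+14 * exp(-105000 / (8.314 * 798))
k = 1e+14 * exp(-15.82619)
k = 1.34e+07


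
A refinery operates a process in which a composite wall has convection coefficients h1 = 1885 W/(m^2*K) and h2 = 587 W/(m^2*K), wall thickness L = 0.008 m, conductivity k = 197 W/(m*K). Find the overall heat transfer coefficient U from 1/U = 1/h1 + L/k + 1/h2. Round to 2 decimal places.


1/U = 1/h1 + L/k + 1/h2
1/U = 1/1885 + 0.008/197 + 1/587
1/U = 0.000530504 + 4.06091e-05 + 0.0017035775
1/U = 0.0022746906
U = 439.62 W/(m^2*K)


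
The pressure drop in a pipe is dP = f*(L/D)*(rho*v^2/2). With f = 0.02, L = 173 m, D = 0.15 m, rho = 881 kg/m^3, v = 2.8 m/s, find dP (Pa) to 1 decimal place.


dP = f * (L/D) * (rho*v^2/2)
dP = 0.02 * (173/0.15) * (881*2.8^2/2)
L/D = 1153.33333333
rho*v^2/2 = 881*7.84/2 = 3453.52
dP = 0.02 * 1153.33333333 * 3453.52
dP = 79661.2 Pa


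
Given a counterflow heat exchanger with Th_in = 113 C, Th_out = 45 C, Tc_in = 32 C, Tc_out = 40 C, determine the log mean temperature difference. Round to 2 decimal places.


dT1 = Th_in - Tc_out = 113 - 40 = 73
dT2 = Th_out - Tc_in = 45 - 32 = 13
LMTD = (dT1 - dT2) / ln(dT1/dT2)
LMTD = (73 - 13) / ln(73/13)
LMTD = 34.77 K


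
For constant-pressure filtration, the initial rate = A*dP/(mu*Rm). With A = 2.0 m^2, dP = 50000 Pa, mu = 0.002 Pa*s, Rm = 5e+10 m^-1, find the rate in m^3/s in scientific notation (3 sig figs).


rate = A * dP / (mu * Rm)
rate = 2.0 * 50000 / (0.002 * 5e+10)
rate = 100000.0 / 1.000e+08
rate = 1.00e-03 m^3/s


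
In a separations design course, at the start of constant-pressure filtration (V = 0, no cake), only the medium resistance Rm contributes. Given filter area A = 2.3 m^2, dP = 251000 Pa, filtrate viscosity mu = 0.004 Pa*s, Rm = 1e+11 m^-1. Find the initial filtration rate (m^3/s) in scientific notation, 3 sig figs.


rate = A * dP / (mu * Rm)
rate = 2.3 * 251000 / (0.004 * 1e+11)
rate = 577300.0 / 4.000e+08
rate = 1.44e-03 m^3/s


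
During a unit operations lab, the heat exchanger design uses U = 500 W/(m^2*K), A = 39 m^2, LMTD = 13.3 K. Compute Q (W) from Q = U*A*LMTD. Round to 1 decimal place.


Q = U * A * LMTD
Q = 500 * 39 * 13.3
Q = 259350.0 W


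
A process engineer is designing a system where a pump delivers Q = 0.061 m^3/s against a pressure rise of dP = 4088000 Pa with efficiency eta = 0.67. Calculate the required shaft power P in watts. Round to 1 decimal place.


P = Q * dP / eta
P = 0.061 * 4088000 / 0.67
P = 249368.0 / 0.67
P = 372191.0 W


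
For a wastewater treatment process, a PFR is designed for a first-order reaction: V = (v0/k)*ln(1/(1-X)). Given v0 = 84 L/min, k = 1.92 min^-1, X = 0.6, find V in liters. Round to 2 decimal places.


V = (v0/k) * ln(1/(1-X))
V = (84/1.92) * ln(1/(1-0.6))
V = 43.75 * ln(2.5)
V = 43.75 * 0.916291
V = 40.09 L


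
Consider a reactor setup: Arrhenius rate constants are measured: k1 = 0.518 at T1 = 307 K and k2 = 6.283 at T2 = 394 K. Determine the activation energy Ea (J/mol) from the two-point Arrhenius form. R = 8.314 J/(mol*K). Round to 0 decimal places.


Ea = R * ln(k2/k1) / (1/T1 - 1/T2)
ln(k2/k1) = ln(6.283/0.518) = 2.4956276
1/T1 - 1/T2 = 1/307 - 1/394 = 0.000719257924
Ea = 8.314 * 2.4956276 / 0.000719257924
Ea = 28847 J/mol


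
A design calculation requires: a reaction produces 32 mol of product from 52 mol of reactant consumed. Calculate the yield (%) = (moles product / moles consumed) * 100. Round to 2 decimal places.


Yield = (moles product / moles consumed) * 100%
Yield = (32 / 52) * 100
Yield = 0.6154 * 100
Yield = 61.54%


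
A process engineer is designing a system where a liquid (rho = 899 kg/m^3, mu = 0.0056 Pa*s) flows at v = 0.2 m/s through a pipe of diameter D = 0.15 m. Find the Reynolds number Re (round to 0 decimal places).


Re = rho * v * D / mu
Re = 899 * 0.2 * 0.15 / 0.0056
Re = 26.97 / 0.0056
Re = 4816


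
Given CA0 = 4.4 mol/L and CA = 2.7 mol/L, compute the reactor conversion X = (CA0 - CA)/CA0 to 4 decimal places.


X = (CA0 - CA) / CA0
X = (4.4 - 2.7) / 4.4
X = 1.7 / 4.4
X = 0.3864


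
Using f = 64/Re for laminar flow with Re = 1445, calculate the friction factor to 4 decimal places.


f = 64 / Re
f = 64 / 1445
f = 0.0443


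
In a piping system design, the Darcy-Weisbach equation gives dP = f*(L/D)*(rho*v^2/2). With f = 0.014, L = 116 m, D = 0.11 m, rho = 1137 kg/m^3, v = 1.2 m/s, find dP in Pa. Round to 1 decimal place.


dP = f * (L/D) * (rho*v^2/2)
dP = 0.014 * (116/0.11) * (1137*1.2^2/2)
L/D = 1054.54545455
rho*v^2/2 = 1137*1.44/2 = 818.64
dP = 0.014 * 1054.54545455 * 818.64
dP = 12086.1 Pa


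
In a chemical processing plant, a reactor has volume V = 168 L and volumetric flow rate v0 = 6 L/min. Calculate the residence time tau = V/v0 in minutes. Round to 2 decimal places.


tau = V / v0
tau = 168 / 6
tau = 28.00 min


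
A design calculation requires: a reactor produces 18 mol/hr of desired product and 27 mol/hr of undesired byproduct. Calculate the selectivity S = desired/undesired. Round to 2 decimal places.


S = desired product rate / undesired product rate
S = 18 / 27
S = 0.67


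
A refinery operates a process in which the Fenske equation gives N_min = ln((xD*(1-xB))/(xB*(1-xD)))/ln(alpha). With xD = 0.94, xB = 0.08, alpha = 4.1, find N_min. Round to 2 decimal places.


N_min = ln((xD*(1-xB))/(xB*(1-xD))) / ln(alpha)
Numerator inside ln: 0.8648 / 0.0048 = 180.166667
ln(180.166667) = 5.193882
ln(alpha) = ln(4.1) = 1.410987
N_min = 5.193882 / 1.410987 = 3.68


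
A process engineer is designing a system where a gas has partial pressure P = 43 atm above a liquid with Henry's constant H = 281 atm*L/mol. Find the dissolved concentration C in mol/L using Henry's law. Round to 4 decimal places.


C = P / H
C = 43 / 281
C = 0.1530 mol/L


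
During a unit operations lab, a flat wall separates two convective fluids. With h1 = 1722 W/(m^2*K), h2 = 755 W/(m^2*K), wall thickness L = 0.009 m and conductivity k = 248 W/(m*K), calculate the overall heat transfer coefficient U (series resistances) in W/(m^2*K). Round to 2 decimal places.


1/U = 1/h1 + L/k + 1/h2
1/U = 1/1722 + 0.009/248 + 1/755
1/U = 0.0005807201 + 3.62903e-05 + 0.0013245033
1/U = 0.0019415137
U = 515.06 W/(m^2*K)


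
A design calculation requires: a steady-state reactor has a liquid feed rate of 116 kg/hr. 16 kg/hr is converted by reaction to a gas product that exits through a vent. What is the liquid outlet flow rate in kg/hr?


Steady-state mass balance on the main outlet: F_out = F_in - F_removed
F_out = 116 - 16
F_out = 100 kg/hr


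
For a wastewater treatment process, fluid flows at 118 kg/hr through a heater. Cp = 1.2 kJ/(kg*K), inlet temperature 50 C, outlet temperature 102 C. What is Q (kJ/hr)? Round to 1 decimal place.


Q = m_dot * Cp * (T2 - T1)
Q = 118 * 1.2 * (102 - 50)
Q = 118 * 1.2 * 52
Q = 7363.2 kJ/hr


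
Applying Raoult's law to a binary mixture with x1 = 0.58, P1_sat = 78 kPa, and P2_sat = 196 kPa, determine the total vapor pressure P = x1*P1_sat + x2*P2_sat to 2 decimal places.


P = x1*P1_sat + x2*P2_sat
x2 = 1 - x1 = 1 - 0.58 = 0.42
P = 0.58*78 + 0.42*196
P = 45.24 + 82.32
P = 127.56 kPa


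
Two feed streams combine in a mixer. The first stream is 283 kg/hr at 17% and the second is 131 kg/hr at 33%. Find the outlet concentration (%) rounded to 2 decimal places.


Mass balance on solute: F1*x1 + F2*x2 = F3*x3
F3 = F1 + F2 = 283 + 131 = 414 kg/hr
x3 = (F1*x1 + F2*x2)/F3
x3 = (283*0.17 + 131*0.33) / 414
x3 = 22.06%


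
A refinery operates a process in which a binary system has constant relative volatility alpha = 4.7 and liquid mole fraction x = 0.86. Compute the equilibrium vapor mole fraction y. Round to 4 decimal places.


y = alpha*x / (1 + (alpha-1)*x)
y = 4.7*0.86 / (1 + (4.7-1)*0.86)
y = 4.042 / (1 + 3.182)
y = 4.042 / 4.182
y = 0.9665


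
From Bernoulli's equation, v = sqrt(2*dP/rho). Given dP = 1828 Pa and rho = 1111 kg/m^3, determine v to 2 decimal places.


v = sqrt(2*dP/rho)
v = sqrt(2*1828/1111)
v = sqrt(3.290729)
v = 1.81 m/s


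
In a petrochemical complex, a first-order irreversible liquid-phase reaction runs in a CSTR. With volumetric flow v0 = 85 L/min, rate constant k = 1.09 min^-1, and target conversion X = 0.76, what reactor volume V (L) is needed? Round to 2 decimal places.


V = v0 * X / (k * (1 - X))
V = 85 * 0.76 / (1.09 * (1 - 0.76))
V = 64.6 / (1.09 * 0.24)
V = 64.6 / 0.2616
V = 246.94 L


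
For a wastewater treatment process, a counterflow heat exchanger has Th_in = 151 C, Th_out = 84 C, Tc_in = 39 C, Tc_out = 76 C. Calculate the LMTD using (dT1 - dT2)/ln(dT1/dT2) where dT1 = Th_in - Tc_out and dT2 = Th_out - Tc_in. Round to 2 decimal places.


dT1 = Th_in - Tc_out = 151 - 76 = 75
dT2 = Th_out - Tc_in = 84 - 39 = 45
LMTD = (dT1 - dT2) / ln(dT1/dT2)
LMTD = (75 - 45) / ln(75/45)
LMTD = 58.73 K


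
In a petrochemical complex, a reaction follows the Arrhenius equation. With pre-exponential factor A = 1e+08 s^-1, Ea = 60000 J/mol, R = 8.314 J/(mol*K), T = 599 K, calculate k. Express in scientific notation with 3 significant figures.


k = A * exp(-Ea/(R*T))
k = 1e+08 * exp(-60000 / (8.314 * 599))
k = 1e+08 * exp(-12.047985)
k = 5.86e+02


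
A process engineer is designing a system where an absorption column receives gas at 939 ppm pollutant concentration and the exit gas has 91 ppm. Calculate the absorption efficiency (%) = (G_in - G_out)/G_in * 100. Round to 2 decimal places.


Efficiency = (G_in - G_out) / G_in * 100%
Efficiency = (939 - 91) / 939 * 100
Efficiency = 848 / 939 * 100
Efficiency = 90.31%


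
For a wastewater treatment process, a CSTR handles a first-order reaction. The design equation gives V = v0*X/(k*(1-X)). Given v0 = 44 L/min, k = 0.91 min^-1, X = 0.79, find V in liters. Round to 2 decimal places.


V = v0 * X / (k * (1 - X))
V = 44 * 0.79 / (0.91 * (1 - 0.79))
V = 34.76 / (0.91 * 0.21)
V = 34.76 / 0.1911
V = 181.89 L


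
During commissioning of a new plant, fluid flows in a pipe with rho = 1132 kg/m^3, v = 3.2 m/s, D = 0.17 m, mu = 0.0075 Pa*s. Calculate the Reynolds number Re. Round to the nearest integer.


Re = rho * v * D / mu
Re = 1132 * 3.2 * 0.17 / 0.0075
Re = 615.808 / 0.0075
Re = 82108


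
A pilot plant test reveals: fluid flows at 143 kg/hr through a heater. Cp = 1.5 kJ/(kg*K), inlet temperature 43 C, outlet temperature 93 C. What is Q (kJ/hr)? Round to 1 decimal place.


Q = m_dot * Cp * (T2 - T1)
Q = 143 * 1.5 * (93 - 43)
Q = 143 * 1.5 * 50
Q = 10725.0 kJ/hr


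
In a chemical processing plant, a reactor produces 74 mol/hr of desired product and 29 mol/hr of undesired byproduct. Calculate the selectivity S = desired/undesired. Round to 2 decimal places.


S = desired product rate / undesired product rate
S = 74 / 29
S = 2.55


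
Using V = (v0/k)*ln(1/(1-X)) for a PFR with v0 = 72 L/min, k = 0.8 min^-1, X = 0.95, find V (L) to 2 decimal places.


V = (v0/k) * ln(1/(1-X))
V = (72/0.8) * ln(1/(1-0.95))
V = 90.0 * ln(20.0)
V = 90.0 * 2.995732
V = 269.62 L


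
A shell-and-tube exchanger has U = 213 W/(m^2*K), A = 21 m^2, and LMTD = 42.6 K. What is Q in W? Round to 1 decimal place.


Q = U * A * LMTD
Q = 213 * 21 * 42.6
Q = 190549.8 W


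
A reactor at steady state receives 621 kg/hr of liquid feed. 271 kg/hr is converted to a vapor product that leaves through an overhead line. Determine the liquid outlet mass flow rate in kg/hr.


Steady-state mass balance on the main outlet: F_out = F_in - F_removed
F_out = 621 - 271
F_out = 350 kg/hr


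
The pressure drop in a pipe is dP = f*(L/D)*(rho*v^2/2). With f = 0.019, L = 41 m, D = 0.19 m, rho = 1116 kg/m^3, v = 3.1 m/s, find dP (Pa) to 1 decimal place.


dP = f * (L/D) * (rho*v^2/2)
dP = 0.019 * (41/0.19) * (1116*3.1^2/2)
L/D = 215.78947368
rho*v^2/2 = 1116*9.61/2 = 5362.38
dP = 0.019 * 215.78947368 * 5362.38
dP = 21985.8 Pa


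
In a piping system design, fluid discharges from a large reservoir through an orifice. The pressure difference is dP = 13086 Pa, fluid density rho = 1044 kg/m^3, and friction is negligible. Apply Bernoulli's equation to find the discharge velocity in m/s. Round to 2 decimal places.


v = sqrt(2*dP/rho)
v = sqrt(2*13086/1044)
v = sqrt(25.068966)
v = 5.01 m/s


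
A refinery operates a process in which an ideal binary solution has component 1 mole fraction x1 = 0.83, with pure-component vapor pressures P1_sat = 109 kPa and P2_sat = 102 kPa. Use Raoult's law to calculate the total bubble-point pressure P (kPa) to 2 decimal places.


P = x1*P1_sat + x2*P2_sat
x2 = 1 - x1 = 1 - 0.83 = 0.17
P = 0.83*109 + 0.17*102
P = 90.47 + 17.34
P = 107.81 kPa


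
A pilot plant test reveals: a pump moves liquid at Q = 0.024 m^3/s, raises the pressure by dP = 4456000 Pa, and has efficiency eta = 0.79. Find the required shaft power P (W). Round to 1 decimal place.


P = Q * dP / eta
P = 0.024 * 4456000 / 0.79
P = 106944.0 / 0.79
P = 135372.2 W
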